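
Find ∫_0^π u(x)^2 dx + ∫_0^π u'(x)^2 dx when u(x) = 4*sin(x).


||u||_{H^1(0,π)}^2 = 16*π

u'(x) = 4*cos(x).
Expand u² and (u')² and integrate term by term on (0, π), using: for integers n ≥ 1, ∫_0^π sin²(nx) dx = ∫_0^π cos²(nx) dx = π/2; for n ≠ n', ∫_0^π sin(nx)sin(n'x) dx = ∫_0^π cos(nx)cos(n'x) dx = 0; and by product-to-sum, ∫_0^π sin(nx)cos(n'x) dx = ½∫_0^π [sin((n+n')x) + sin((n−n')x)] dx, which is 0 when n+n' is even and 2n/(n²−n'²) when n+n' is odd (it need not vanish on (0, π)).
  u² squared terms: (4)²·∫sin(x)² dx = 16·π/2 = 8*π.
  So ∫_0^π u² dx = 8*π.
  (u')² squared terms: (4)²·∫cos(x)² dx = 16·π/2 = 8*π.
  So ∫_0^π (u')² dx = 8*π.
||u||_{H^1}^2 = (8*π) + (8*π) = 16*π.


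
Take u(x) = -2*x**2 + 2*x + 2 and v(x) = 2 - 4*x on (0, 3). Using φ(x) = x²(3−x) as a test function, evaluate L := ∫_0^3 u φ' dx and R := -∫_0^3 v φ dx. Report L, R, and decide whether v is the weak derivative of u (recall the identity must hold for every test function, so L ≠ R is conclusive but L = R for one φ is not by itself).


LHS = 351/10, RHS = 351/10. Yes, v = u' weakly.

u(x) = -2*x**2 + 2*x + 2, classical derivative u'(x) = 2 - 4*x.
φ(x) = x²(3−x), so φ'(x) = 3*x*(2 - x).
Note φ(0) = φ(3) = 0, so the boundary term u·φ vanishes.
LHS = ∫_0^3 u(x) φ'(x) dx = ∫_0^3 (6*x^4 - 18*x^3 + 6*x^2 + 12*x) dx. Term by term:
  ∫_0^3 6*x^4 dx = 1458/5;  ∫_0^3 -18*x^3 dx = -729/2;  ∫_0^3 6*x^2 dx = 54;
  ∫_0^3 12*x dx = 54.
Sum: 1458/5 − 729/2 + 54 + 54 = 351/10.
So LHS = 351/10.
∫_0^3 v(x) φ(x) dx = ∫_0^3 (4*x^4 - 14*x^3 + 6*x^2) dx. Term by term:
  ∫_0^3 4*x^4 dx = 972/5;  ∫_0^3 -14*x^3 dx = -567/2;  ∫_0^3 6*x^2 dx = 54.
Sum: 972/5 − 567/2 + 54 = -351/10.
So RHS = -∫_0^3 v(x) φ(x) dx = 351/10.
LHS = RHS, so the identity holds for this test φ.
Moreover u is smooth here and v(x) = u'(x) = 2 - 4*x pointwise, so the identity holds for every test function. Hence v is the weak derivative of u.


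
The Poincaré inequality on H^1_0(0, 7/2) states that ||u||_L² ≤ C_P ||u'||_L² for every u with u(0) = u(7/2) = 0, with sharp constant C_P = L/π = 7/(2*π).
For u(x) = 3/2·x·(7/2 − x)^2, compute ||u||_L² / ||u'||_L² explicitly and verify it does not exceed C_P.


||u||_L² / ||u'||_L² = sqrt(14)/4 < C_P = 7/(2*π).

u(x) = 3/2·x·(7/2 − x)^2, so u'(x) = 9*x^2/2 - 21*x + 147/8.
u(x) = 3/2·x·(7/2 − x)^2 vanishes at x = 0 and x = 7/2, so u ∈ H^1_0(0, 7/2). Differentiate via the product rule and integrate the resulting polynomials term by term.
  ∫_0^7/2 u² dx = ∫_0^7/2 (9*x^6/4 - 63*x^5/2 + 1323*x^4/8 - 3087*x^3/8 + 21609*x^2/64) dx. Term by term:
    ∫_0^7/2 9*x^6/4 dx = 1058841/512;  ∫_0^7/2 -63*x^5/2 dx = -2470629/256;  ∫_0^7/2 1323*x^4/8 dx = 22235661/1280;
    ∫_0^7/2 -3087*x^3/8 dx = -7411887/512;  ∫_0^7/2 21609*x^2/64 dx = 2470629/512.
  Sum: 1058841/512 − 2470629/256 + 22235661/1280 − 7411887/512 + 2470629/512 = 352947/2560.
  ∫_0^7/2 (u')² dx = ∫_0^7/2 (81*x^4/4 - 189*x^3 + 4851*x^2/8 - 3087*x/4 + 21609/64) dx. Term by term:
    ∫_0^7/2 81*x^4/4 dx = 1361367/640;  ∫_0^7/2 -189*x^3 dx = -453789/64;  ∫_0^7/2 4851*x^2/8 dx = 554631/64;
    ∫_0^7/2 -3087*x/4 dx = -151263/32;  ∫_0^7/2 21609/64 dx = 151263/128.
  Sum: 1361367/640 − 453789/64 + 554631/64 − 151263/32 + 151263/128 = 50421/320.
∫_0^7/2 u² dx = 352947/2560, so ||u||_L² = 343*sqrt(30)/160.
∫_0^7/2 (u')² dx = 50421/320, so ||u'||_L² = 49*sqrt(105)/40.
Ratio ||u||_L² / ||u'||_L² = sqrt(14)/4.
Sharp Poincaré constant on H^1_0(0, 7/2) is C_P = L/π = 7/(2*π), achieved by sin(2*π/7·x).
A polynomial bump cannot attain the sharp Poincaré constant (only the first sine eigenfunction does), so the ratio is strictly less than C_P, consistent with ||u||_L² ≤ C_P ||u'||_L².


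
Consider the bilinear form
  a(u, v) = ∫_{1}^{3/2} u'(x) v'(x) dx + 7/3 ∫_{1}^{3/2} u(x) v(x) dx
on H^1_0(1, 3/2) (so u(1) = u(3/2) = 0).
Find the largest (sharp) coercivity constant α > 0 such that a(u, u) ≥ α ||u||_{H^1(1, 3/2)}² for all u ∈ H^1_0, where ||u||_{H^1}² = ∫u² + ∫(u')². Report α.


α = 1

Coercivity of a(·,·) on H^1_0(1, 3/2) means a(u, u) ≥ α ||u||_{H^1}² for every u ∈ H^1_0.
The interval has length L = 1/2, and Poincaré/coercivity depend only on L. Here a(u, u) = ∫(u')² + (7/3)·∫u².
Here c = 7/3 ≥ 1, so a(u,u) = ∫(u')² + c∫u² ≥ ∫(u')² + ∫u² = ||u||_{H^1}², i.e. α = 1 works. No larger α is possible: a(u,u) ≥ α||u||_{H^1}² means (1−α)∫(u')² ≥ (α−c)∫u², and for the modes u_n = sin(nπ(x−x₀)/L) (x₀ the left endpoint) one has ∫u_n²/∫(u_n')² = (L/(nπ))² → 0, so a(u_n,u_n)/||u_n||_{H^1}² → 1. Hence the optimal constant is α = 1.
Therefore α = 1.


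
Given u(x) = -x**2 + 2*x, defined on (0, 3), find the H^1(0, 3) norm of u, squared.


||u||_{H^1}^2 = 78/5

The H^1 norm (squared) on an interval (0, L) is
  ||u||_{H^1}^2 = ∫_0^L u(x)^2 dx + ∫_0^L u'(x)^2 dx.
Compute u'(x) = 2 - 2*x.
Then u(x)^2 = x**4 - 4*x**3 + 4*x**2 and u'(x)^2 = 4*x**2 - 8*x + 4.
Integrate each monomial from 0 to 3 using ∫_0^3 c·x^n dx = c·3^(n+1)/(n+1):
  ∫_0^3 u(x)^2 dx = ∫_0^3 (x^4 - 4*x^3 + 4*x^2) dx. Term by term:
    ∫_0^3 x^4 dx = 243/5;  ∫_0^3 -4*x^3 dx = -81;  ∫_0^3 4*x^2 dx = 36.
  Sum: 243/5 − 81 + 36 = 18/5.
  ∫_0^3 u'(x)^2 dx = ∫_0^3 (4*x^2 - 8*x + 4) dx. Term by term:
    ∫_0^3 4*x^2 dx = 36;  ∫_0^3 -8*x dx = -36;  ∫_0^3 4 dx = 12.
  Sum: 36 − 36 + 12 = 12.
Adding: ||u||_{H^1}^2 = 18/5 + 12 = 78/5.


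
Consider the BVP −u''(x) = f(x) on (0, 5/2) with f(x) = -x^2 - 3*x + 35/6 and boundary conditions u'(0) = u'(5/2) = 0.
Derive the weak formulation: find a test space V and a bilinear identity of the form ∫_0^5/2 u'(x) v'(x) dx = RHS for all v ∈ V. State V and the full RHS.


V = H^1(0, 5/2) (no boundary constraint on v; u is determined up to an additive constant); weak form: ∫_0^5/2 u'v' dx = ∫_0^5/2 (-x^2 - 3*x + 35/6) v dx for all v ∈ V.

Multiply both sides by a test function v and integrate from 0 to 5/2:
  ∫_0^5/2 −u''(x) v(x) dx = ∫_0^5/2 f(x) v(x) dx.
Integrate the LHS by parts once:
  ∫_0^5/2 −u'' v dx = −[u'(x) v(x)]_0^5/2 + ∫_0^5/2 u'(x) v'(x) dx.
Thus ∫_0^5/2 u'(x) v'(x) dx = ∫_0^5/2 f(x) v(x) dx + [u'(x) v(x)]_0^5/2.
Choose V so that boundary terms are either known or forced to vanish.
u has homogeneous Neumann: u'(0) = u'(5/2) = 0. So [u' v]_0^5/2 = 0·v(5/2) − 0·v(0) = 0 for any v; take V = H^1(0, 5/2).
Weak formulation: find u (satisfying any essential BC) such that ∫_0^5/2 u'(x) v'(x) dx = ∫_0^5/2 f v dx for all v ∈ V (homogeneous Neumann, so boundary terms vanish).
Substituting f(x) = -x^2 - 3*x + 35/6, the right-hand side is ∫_0^5/2 (-x^2 - 3*x + 35/6) v dx.
Compatibility check (pure Neumann): taking v ≡ 1 ∈ V gives 0 = ∫_0^5/2 f dx + (0) − (0), i.e. ∫_0^5/2 f dx must equal u'(0) − u'(5/2) = 0. Indeed ∫_0^5/2 (-x^2 - 3*x + 35/6) dx = 0, so the data are compatible. The solution is then unique only up to an additive constant (fix it e.g. by requiring ∫_0^5/2 u dx = 0).


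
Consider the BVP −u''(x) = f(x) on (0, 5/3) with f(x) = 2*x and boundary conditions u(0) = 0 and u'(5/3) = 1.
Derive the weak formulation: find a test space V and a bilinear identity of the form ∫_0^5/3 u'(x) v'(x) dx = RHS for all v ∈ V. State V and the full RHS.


V = {v ∈ H^1(0, 5/3) : v(0) = 0} (test functions vanish at x = 0 where u is specified); weak form: ∫_0^5/3 u'v' dx = ∫_0^5/3 (2*x) v dx + v(5/3) for all v ∈ V.

Multiply both sides by a test function v and integrate from 0 to 5/3:
  ∫_0^5/3 −u''(x) v(x) dx = ∫_0^5/3 f(x) v(x) dx.
Integrate the LHS by parts once:
  ∫_0^5/3 −u'' v dx = −[u'(x) v(x)]_0^5/3 + ∫_0^5/3 u'(x) v'(x) dx.
Thus ∫_0^5/3 u'(x) v'(x) dx = ∫_0^5/3 f(x) v(x) dx + [u'(x) v(x)]_0^5/3.
Choose V so that boundary terms are either known or forced to vanish.
Mixed BC: u(0) = 0 (Dirichlet) and u'(5/3) = 1 (Neumann). Define V = {v ∈ H^1(0, 5/3) : v(0) = 0}. Then [u' v]_0^5/3 = u'(5/3)·v(5/3) − u'(0)·0 = v(5/3).
Weak formulation: find u (satisfying any essential BC) such that ∫_0^5/3 u'(x) v'(x) dx = ∫_0^5/3 f v dx + v(5/3) for all v ∈ V (Dirichlet at 0 absorbed into V; Neumann datum at x = 5/3 contributes the boundary term).
Substituting f(x) = 2*x, the right-hand side is ∫_0^5/3 (2*x) v dx + v(5/3).


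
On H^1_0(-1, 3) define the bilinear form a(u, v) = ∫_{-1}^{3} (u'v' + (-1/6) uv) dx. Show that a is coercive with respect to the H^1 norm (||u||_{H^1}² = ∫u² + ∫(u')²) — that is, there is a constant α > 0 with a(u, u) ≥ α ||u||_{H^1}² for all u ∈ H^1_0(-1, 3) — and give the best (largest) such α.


α = (-8/3 + π^2)/(π^2 + 16)

Coercivity of a(·,·) on H^1_0(-1, 3) means a(u, u) ≥ α ||u||_{H^1}² for every u ∈ H^1_0.
The interval has length L = 4, and Poincaré/coercivity depend only on L. Here a(u, u) = ∫(u')² + (-1/6)·∫u².
Here c = -1/6 < 0 with |c| < (π/L)² = π^2/16, so coercivity still holds. The condition a(u,u) ≥ α||u||_{H^1}² reads (1−α)∫(u')² ≥ (α−c)∫u². Any admissible α is ≤ 1 (rapidly oscillating u have ∫u²/∫(u')² → 0), and α = 1 would force 0 ≥ (1−c)∫u², impossible since c < 1; so 1−α > 0. By the sharp Poincaré inequality on H^1_0 of an interval of length L, ∫(u')² ≥ (π/L)²∫u² with equality for the first sine mode sin(π(x−x₀)/L) (x₀ the left endpoint), so the inequality holds for all u iff (1−α)(π/L)² ≥ α − c, i.e. α ≤ ((π/L)² + c)/((π/L)² + 1) = (1 + c(L/π)²)/(1 + (L/π)²). (Direct route, valid since c ≤ 0: Poincaré gives c∫u² ≥ c(L/π)²∫(u')², so a(u,u) ≥ (1 + c(L/π)²)∫(u')², while ||u||_{H^1}² ≤ (1 + (L/π)²)∫(u')²; dividing yields the same α.) With (π/L)² = π^2/16 and c = -1/6, the largest admissible constant is α = ((π/L)² + c)/((π/L)² + 1).
Simplifying, α = (-8/3 + π^2)/(π^2 + 16).


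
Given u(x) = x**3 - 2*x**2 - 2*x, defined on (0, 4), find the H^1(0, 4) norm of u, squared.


||u||_{H^1}^2 = 26032/35

The H^1 norm (squared) on an interval (0, L) is
  ||u||_{H^1}^2 = ∫_0^L u(x)^2 dx + ∫_0^L u'(x)^2 dx.
Compute u'(x) = 3*x**2 - 4*x - 2.
Then u(x)^2 = x**6 - 4*x**5 + 8*x**3 + 4*x**2 and u'(x)^2 = 9*x**4 - 24*x**3 + 4*x**2 + 16*x + 4.
Integrate each monomial from 0 to 4 using ∫_0^4 c·x^n dx = c·4^(n+1)/(n+1):
  ∫_0^4 u(x)^2 dx = ∫_0^4 (x^6 - 4*x^5 + 8*x^3 + 4*x^2) dx. Term by term:
    ∫_0^4 x^6 dx = 16384/7;  ∫_0^4 -4*x^5 dx = -8192/3;  ∫_0^4 8*x^3 dx = 512;
    ∫_0^4 4*x^2 dx = 256/3.
  Sum: 16384/7 − 8192/3 + 512 + 256/3 = 4352/21.
  ∫_0^4 u'(x)^2 dx = ∫_0^4 (9*x^4 - 24*x^3 + 4*x^2 + 16*x + 4) dx. Term by term:
    ∫_0^4 9*x^4 dx = 9216/5;  ∫_0^4 -24*x^3 dx = -1536;  ∫_0^4 4*x^2 dx = 256/3;
    ∫_0^4 16*x dx = 128;  ∫_0^4 4 dx = 16.
  Sum: 9216/5 − 1536 + 256/3 + 128 + 16 = 8048/15.
Adding: ||u||_{H^1}^2 = 4352/21 + 8048/15 = 26032/35.


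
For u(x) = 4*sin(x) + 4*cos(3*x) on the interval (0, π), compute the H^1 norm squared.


||u||_{H^1(0,π)}^2 = 96*π

u'(x) = -12*sin(3*x) + 4*cos(x).
Expand u² and (u')² and integrate term by term on (0, π), using: for integers n ≥ 1, ∫_0^π sin²(nx) dx = ∫_0^π cos²(nx) dx = π/2; for n ≠ n', ∫_0^π sin(nx)sin(n'x) dx = ∫_0^π cos(nx)cos(n'x) dx = 0; and by product-to-sum, ∫_0^π sin(nx)cos(n'x) dx = ½∫_0^π [sin((n+n')x) + sin((n−n')x)] dx, which is 0 when n+n' is even and 2n/(n²−n'²) when n+n' is odd (it need not vanish on (0, π)).
  u² squared terms: (4)²·∫cos(3x)² dx = 16·π/2 = 8*π;  (4)²·∫sin(x)² dx = 16·π/2 = 8*π.
  u² cross terms: 2·(4)·(4)·∫cos(3x)·sin(x) dx = 32·(0) = 0.
  So ∫_0^π u² dx = 8*π + 8*π + 0 = 16*π.
  (u')² squared terms: (-12)²·∫sin(3x)² dx = 144·π/2 = 72*π;  (4)²·∫cos(x)² dx = 16·π/2 = 8*π.
  (u')² cross terms: 2·(-12)·(4)·∫sin(3x)·cos(x) dx = -96·(0) = 0.
  So ∫_0^π (u')² dx = 72*π + 8*π + 0 = 80*π.
||u||_{H^1}^2 = (16*π) + (80*π) = 96*π.


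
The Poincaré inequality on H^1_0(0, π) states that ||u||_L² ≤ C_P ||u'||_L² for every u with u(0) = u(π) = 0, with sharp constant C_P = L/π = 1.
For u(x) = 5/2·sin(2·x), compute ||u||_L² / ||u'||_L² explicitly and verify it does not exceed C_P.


||u||_L² / ||u'||_L² = 1/2 < C_P = 1.

u(x) = 5/2·sin(2·x), so u'(x) = 5*cos(2*x).
Writing u(x) = A·sin(kπx/L) with A = 5/2 and k = 2, use ∫_0^L sin²(kπx/L) dx = L/2 and ∫_0^L cos²(kπx/L) dx = L/2.
u² = 25/4·sin²(2·x) and (u')² = 25·cos²(2·x), and each of sin², cos² integrates to L/2 = π/2 over (0, π).
∫_0^π u² dx = 25*π/8, so ||u||_L² = 5*sqrt(2)*sqrt(π)/4.
∫_0^π (u')² dx = 25*π/2, so ||u'||_L² = 5*sqrt(2)*sqrt(π)/2.
Ratio ||u||_L² / ||u'||_L² = 1/2.
Sharp Poincaré constant on H^1_0(0, π) is C_P = L/π = 1, achieved by sin(x).
This is the k = 2 harmonic; the ratio L/(kπ) is strictly less than C_P = L/π, consistent with the sharp inequality ||u||_L² ≤ C_P ||u'||_L².


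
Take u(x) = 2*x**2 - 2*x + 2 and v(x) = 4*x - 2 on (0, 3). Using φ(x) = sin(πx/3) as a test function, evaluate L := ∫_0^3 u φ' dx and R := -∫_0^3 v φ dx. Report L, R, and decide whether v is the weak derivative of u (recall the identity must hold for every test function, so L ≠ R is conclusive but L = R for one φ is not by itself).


LHS = -24/π, RHS = -24/π. Yes, v = u' weakly.

u(x) = 2*x**2 - 2*x + 2, classical derivative u'(x) = 4*x - 2.
φ(x) = sin(πx/3), so φ'(x) = π*cos(π*x/3)/3.
Note φ(0) = φ(3) = 0, so the boundary term u·φ vanishes.
LHS = ∫_0^3 u(x) φ'(x) dx = ∫_0^3 (2*π*x^2*cos(π*x/3)/3 - 2*π*x*cos(π*x/3)/3 + 2*π*cos(π*x/3)/3) dx. Term by term:
  ∫_0^3 2*π*cos(π*x/3)/3 dx = 0;  ∫_0^3 -2*π*x*cos(π*x/3)/3 dx = 12/π;  ∫_0^3 2*π*x^2*cos(π*x/3)/3 dx = -36/π.
Sum: 0 + 12/π − 36/π = -24/π.
So LHS = -24/π.
∫_0^3 v(x) φ(x) dx = ∫_0^3 (4*x*sin(π*x/3) - 2*sin(π*x/3)) dx. Term by term:
  ∫_0^3 -2*sin(π*x/3) dx = -12/π;  ∫_0^3 4*x*sin(π*x/3) dx = 36/π.
Sum: -12/π + 36/π = 24/π.
So RHS = -∫_0^3 v(x) φ(x) dx = -24/π.
LHS = RHS, so the identity holds for this test φ.
Moreover u is smooth here and v(x) = u'(x) = 4*x - 2 pointwise, so the identity holds for every test function. Hence v is the weak derivative of u.


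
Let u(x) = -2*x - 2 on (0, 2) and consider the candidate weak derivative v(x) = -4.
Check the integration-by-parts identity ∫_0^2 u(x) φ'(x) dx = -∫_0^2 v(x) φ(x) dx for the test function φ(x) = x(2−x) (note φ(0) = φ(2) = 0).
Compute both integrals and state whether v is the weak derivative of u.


LHS = 8/3, RHS = 16/3. No, v is not the weak derivative of u.

u(x) = -2*x - 2, classical derivative u'(x) = -2.
φ(x) = x(2−x), so φ'(x) = 2 - 2*x.
Note φ(0) = φ(2) = 0, so the boundary term u·φ vanishes.
LHS = ∫_0^2 u(x) φ'(x) dx = ∫_0^2 (4*x^2 - 4) dx. Term by term:
  ∫_0^2 4*x^2 dx = 32/3;  ∫_0^2 -4 dx = -8.
Sum: 32/3 − 8 = 8/3.
So LHS = 8/3.
∫_0^2 v(x) φ(x) dx = ∫_0^2 (4*x^2 - 8*x) dx. Term by term:
  ∫_0^2 4*x^2 dx = 32/3;  ∫_0^2 -8*x dx = -16.
Sum: 32/3 − 16 = -16/3.
So RHS = -∫_0^2 v(x) φ(x) dx = 16/3.
LHS − RHS = -8/3 ≠ 0, so the identity fails.
(For a valid weak derivative the identity must hold for EVERY test function, in particular this one. The failure shows v is NOT the weak derivative of u.)
Correct weak derivative would be u'(x) = -2.


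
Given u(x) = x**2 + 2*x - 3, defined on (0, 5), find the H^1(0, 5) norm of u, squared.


||u||_{H^1}^2 = 4045/3

The H^1 norm (squared) on an interval (0, L) is
  ||u||_{H^1}^2 = ∫_0^L u(x)^2 dx + ∫_0^L u'(x)^2 dx.
Compute u'(x) = 2*x + 2.
Then u(x)^2 = x**4 + 4*x**3 - 2*x**2 - 12*x + 9 and u'(x)^2 = 4*x**2 + 8*x + 4.
Integrate each monomial from 0 to 5 using ∫_0^5 c·x^n dx = c·5^(n+1)/(n+1):
  ∫_0^5 u(x)^2 dx = ∫_0^5 (x^4 + 4*x^3 - 2*x^2 - 12*x + 9) dx. Term by term:
    ∫_0^5 x^4 dx = 625;  ∫_0^5 4*x^3 dx = 625;  ∫_0^5 -2*x^2 dx = -250/3;
    ∫_0^5 -12*x dx = -150;  ∫_0^5 9 dx = 45.
  Sum: 625 + 625 − 250/3 − 150 + 45 = 3185/3.
  ∫_0^5 u'(x)^2 dx = ∫_0^5 (4*x^2 + 8*x + 4) dx. Term by term:
    ∫_0^5 4*x^2 dx = 500/3;  ∫_0^5 8*x dx = 100;  ∫_0^5 4 dx = 20.
  Sum: 500/3 + 100 + 20 = 860/3.
Adding: ||u||_{H^1}^2 = 3185/3 + 860/3 = 4045/3.


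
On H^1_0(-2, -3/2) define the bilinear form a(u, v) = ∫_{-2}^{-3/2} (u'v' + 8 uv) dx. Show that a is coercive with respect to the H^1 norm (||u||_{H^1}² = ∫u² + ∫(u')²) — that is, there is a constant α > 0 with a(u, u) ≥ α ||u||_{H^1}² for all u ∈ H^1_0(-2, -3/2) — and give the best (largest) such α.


α = 1

Coercivity of a(·,·) on H^1_0(-2, -3/2) means a(u, u) ≥ α ||u||_{H^1}² for every u ∈ H^1_0.
The interval has length L = 1/2, and Poincaré/coercivity depend only on L. Here a(u, u) = ∫(u')² + (8)·∫u².
Here c = 8 ≥ 1, so a(u,u) = ∫(u')² + c∫u² ≥ ∫(u')² + ∫u² = ||u||_{H^1}², i.e. α = 1 works. No larger α is possible: a(u,u) ≥ α||u||_{H^1}² means (1−α)∫(u')² ≥ (α−c)∫u², and for the modes u_n = sin(nπ(x−x₀)/L) (x₀ the left endpoint) one has ∫u_n²/∫(u_n')² = (L/(nπ))² → 0, so a(u_n,u_n)/||u_n||_{H^1}² → 1. Hence the optimal constant is α = 1.
Therefore α = 1.


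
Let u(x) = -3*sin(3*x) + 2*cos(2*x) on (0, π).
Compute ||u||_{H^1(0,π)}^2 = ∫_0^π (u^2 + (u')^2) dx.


||u||_{H^1(0,π)}^2 = -72 + 55*π

u'(x) = -4*sin(2*x) - 9*cos(3*x).
Expand u² and (u')² and integrate term by term on (0, π), using: for integers n ≥ 1, ∫_0^π sin²(nx) dx = ∫_0^π cos²(nx) dx = π/2; for n ≠ n', ∫_0^π sin(nx)sin(n'x) dx = ∫_0^π cos(nx)cos(n'x) dx = 0; and by product-to-sum, ∫_0^π sin(nx)cos(n'x) dx = ½∫_0^π [sin((n+n')x) + sin((n−n')x)] dx, which is 0 when n+n' is even and 2n/(n²−n'²) when n+n' is odd (it need not vanish on (0, π)).
  u² squared terms: (-3)²·∫sin(3x)² dx = 9·π/2 = 9*π/2;  (2)²·∫cos(2x)² dx = 4·π/2 = 2*π.
  u² cross terms: 2·(-3)·(2)·∫sin(3x)·cos(2x) dx = -12·(6/5) = -72/5.
  So ∫_0^π u² dx = 9*π/2 + 2*π − 72/5 = -72/5 + 13*π/2.
  (u')² squared terms: (-9)²·∫cos(3x)² dx = 81·π/2 = 81*π/2;  (-4)²·∫sin(2x)² dx = 16·π/2 = 8*π.
  (u')² cross terms: 2·(-9)·(-4)·∫cos(3x)·sin(2x) dx = 72·(-4/5) = -288/5.
  So ∫_0^π (u')² dx = 81*π/2 + 8*π − 288/5 = -288/5 + 97*π/2.
||u||_{H^1}^2 = (-72/5 + 13*π/2) + (-288/5 + 97*π/2) = -72 + 55*π.


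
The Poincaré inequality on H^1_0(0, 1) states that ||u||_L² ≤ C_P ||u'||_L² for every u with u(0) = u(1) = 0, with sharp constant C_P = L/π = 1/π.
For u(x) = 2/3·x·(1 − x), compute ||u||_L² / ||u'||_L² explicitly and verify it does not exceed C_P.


||u||_L² / ||u'||_L² = sqrt(10)/10 < C_P = 1/π.

u(x) = 2/3·x·(1 − x), so u'(x) = 2/3 - 4*x/3.
u(x) = 2/3·x·(1 − x) vanishes at x = 0 and x = 1, so u ∈ H^1_0(0, 1). Differentiate via the product rule and integrate the resulting polynomials term by term.
  ∫_0^1 u² dx = ∫_0^1 (4*x^4/9 - 8*x^3/9 + 4*x^2/9) dx. Term by term:
    ∫_0^1 4*x^4/9 dx = 4/45;  ∫_0^1 -8*x^3/9 dx = -2/9;  ∫_0^1 4*x^2/9 dx = 4/27.
  Sum: 4/45 − 2/9 + 4/27 = 2/135.
  ∫_0^1 (u')² dx = ∫_0^1 (16*x^2/9 - 16*x/9 + 4/9) dx. Term by term:
    ∫_0^1 16*x^2/9 dx = 16/27;  ∫_0^1 -16*x/9 dx = -8/9;  ∫_0^1 4/9 dx = 4/9.
  Sum: 16/27 − 8/9 + 4/9 = 4/27.
∫_0^1 u² dx = 2/135, so ||u||_L² = sqrt(30)/45.
∫_0^1 (u')² dx = 4/27, so ||u'||_L² = 2*sqrt(3)/9.
Ratio ||u||_L² / ||u'||_L² = sqrt(10)/10.
Sharp Poincaré constant on H^1_0(0, 1) is C_P = L/π = 1/π, achieved by sin(π·x).
A polynomial bump cannot attain the sharp Poincaré constant (only the first sine eigenfunction does), so the ratio is strictly less than C_P, consistent with ||u||_L² ≤ C_P ||u'||_L².


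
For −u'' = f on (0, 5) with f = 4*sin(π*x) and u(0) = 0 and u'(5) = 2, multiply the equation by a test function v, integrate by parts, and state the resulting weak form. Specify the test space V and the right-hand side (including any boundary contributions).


V = {v ∈ H^1(0, 5) : v(0) = 0} (test functions vanish at x = 0 where u is specified); weak form: ∫_0^5 u'v' dx = ∫_0^5 (4*sin(π*x)) v dx + 2·v(5) for all v ∈ V.

Multiply both sides by a test function v and integrate from 0 to 5:
  ∫_0^5 −u''(x) v(x) dx = ∫_0^5 f(x) v(x) dx.
Integrate the LHS by parts once:
  ∫_0^5 −u'' v dx = −[u'(x) v(x)]_0^5 + ∫_0^5 u'(x) v'(x) dx.
Thus ∫_0^5 u'(x) v'(x) dx = ∫_0^5 f(x) v(x) dx + [u'(x) v(x)]_0^5.
Choose V so that boundary terms are either known or forced to vanish.
Mixed BC: u(0) = 0 (Dirichlet) and u'(5) = 2 (Neumann). Define V = {v ∈ H^1(0, 5) : v(0) = 0}. Then [u' v]_0^5 = u'(5)·v(5) − u'(0)·0 = 2·v(5).
Weak formulation: find u (satisfying any essential BC) such that ∫_0^5 u'(x) v'(x) dx = ∫_0^5 f v dx + 2·v(5) for all v ∈ V (Dirichlet at 0 absorbed into V; Neumann datum at x = 5 contributes the boundary term).
Substituting f(x) = 4*sin(π*x), the right-hand side is ∫_0^5 (4*sin(π*x)) v dx + 2·v(5).


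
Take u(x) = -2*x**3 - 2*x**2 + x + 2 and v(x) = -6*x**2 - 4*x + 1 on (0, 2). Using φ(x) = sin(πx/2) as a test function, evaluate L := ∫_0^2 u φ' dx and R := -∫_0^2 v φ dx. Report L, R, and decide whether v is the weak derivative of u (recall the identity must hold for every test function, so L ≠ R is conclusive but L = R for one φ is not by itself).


LHS = -192/π^3 + 60/π, RHS = -192/π^3 + 60/π. Yes, v = u' weakly.

u(x) = -2*x**3 - 2*x**2 + x + 2, classical derivative u'(x) = -6*x**2 - 4*x + 1.
φ(x) = sin(πx/2), so φ'(x) = π*cos(π*x/2)/2.
Note φ(0) = φ(2) = 0, so the boundary term u·φ vanishes.
LHS = ∫_0^2 u(x) φ'(x) dx = ∫_0^2 (-π*x^3*cos(π*x/2) - π*x^2*cos(π*x/2) + π*x*cos(π*x/2)/2 + π*cos(π*x/2)) dx. Term by term:
  ∫_0^2 π*cos(π*x/2) dx = 0;  ∫_0^2 π*x*cos(π*x/2)/2 dx = -4/π;  ∫_0^2 -π*x^2*cos(π*x/2) dx = 16/π;
  ∫_0^2 -π*x^3*cos(π*x/2) dx = -192/π^3 + 48/π.
Sum: 0 − 4/π + 16/π + -192/π^3 + 48/π = -192/π^3 + 60/π.
So LHS = -192/π^3 + 60/π.
∫_0^2 v(x) φ(x) dx = ∫_0^2 (-6*x^2*sin(π*x/2) - 4*x*sin(π*x/2) + sin(π*x/2)) dx. Term by term:
  ∫_0^2 -6*x^2*sin(π*x/2) dx = -48/π + 192/π^3;  ∫_0^2 -4*x*sin(π*x/2) dx = -16/π;  ∫_0^2 sin(π*x/2) dx = 4/π.
Sum: -48/π + 192/π^3 − 16/π + 4/π = -60/π + 192/π^3.
So RHS = -∫_0^2 v(x) φ(x) dx = -192/π^3 + 60/π.
LHS = RHS, so the identity holds for this test φ.
Moreover u is smooth here and v(x) = u'(x) = -6*x**2 - 4*x + 1 pointwise, so the identity holds for every test function. Hence v is the weak derivative of u.


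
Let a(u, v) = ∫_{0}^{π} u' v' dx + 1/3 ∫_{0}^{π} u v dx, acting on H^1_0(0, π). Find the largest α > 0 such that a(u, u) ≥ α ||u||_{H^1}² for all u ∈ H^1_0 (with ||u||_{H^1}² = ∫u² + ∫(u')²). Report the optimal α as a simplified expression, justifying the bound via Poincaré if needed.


α = 2/3

Coercivity of a(·,·) on H^1_0(0, π) means a(u, u) ≥ α ||u||_{H^1}² for every u ∈ H^1_0.
The interval has length L = π, and Poincaré/coercivity depend only on L. Here a(u, u) = ∫(u')² + (1/3)·∫u².
Here 0 < c = 1/3 < 1. The condition a(u,u) ≥ α||u||_{H^1}² reads (1−α)∫(u')² ≥ (α−c)∫u². Any admissible α is ≤ 1 (rapidly oscillating u have ∫u²/∫(u')² → 0), and α = 1 would force 0 ≥ (1−c)∫u², impossible since c < 1; so 1−α > 0. By the sharp Poincaré inequality on H^1_0 of an interval of length L, ∫(u')² ≥ (π/L)²∫u² with equality for the first sine mode sin(π(x−x₀)/L) (x₀ the left endpoint), so the inequality holds for all u iff (1−α)(π/L)² ≥ α − c, i.e. α ≤ ((π/L)² + c)/((π/L)² + 1) = (1 + c(L/π)²)/(1 + (L/π)²). With (π/L)² = 1 and c = 1/3, the largest admissible constant is α = ((π/L)² + c)/((π/L)² + 1).
Simplifying, α = 2/3.


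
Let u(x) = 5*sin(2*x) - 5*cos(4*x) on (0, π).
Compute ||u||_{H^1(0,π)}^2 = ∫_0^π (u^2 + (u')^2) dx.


||u||_{H^1(0,π)}^2 = 275*π

u'(x) = 20*sin(4*x) + 10*cos(2*x).
Expand u² and (u')² and integrate term by term on (0, π), using: for integers n ≥ 1, ∫_0^π sin²(nx) dx = ∫_0^π cos²(nx) dx = π/2; for n ≠ n', ∫_0^π sin(nx)sin(n'x) dx = ∫_0^π cos(nx)cos(n'x) dx = 0; and by product-to-sum, ∫_0^π sin(nx)cos(n'x) dx = ½∫_0^π [sin((n+n')x) + sin((n−n')x)] dx, which is 0 when n+n' is even and 2n/(n²−n'²) when n+n' is odd (it need not vanish on (0, π)).
  u² squared terms: (-5)²·∫cos(4x)² dx = 25·π/2 = 25*π/2;  (5)²·∫sin(2x)² dx = 25·π/2 = 25*π/2.
  u² cross terms: 2·(-5)·(5)·∫cos(4x)·sin(2x) dx = -50·(0) = 0.
  So ∫_0^π u² dx = 25*π/2 + 25*π/2 + 0 = 25*π.
  (u')² squared terms: (10)²·∫cos(2x)² dx = 100·π/2 = 50*π;  (20)²·∫sin(4x)² dx = 400·π/2 = 200*π.
  (u')² cross terms: 2·(10)·(20)·∫cos(2x)·sin(4x) dx = 400·(0) = 0.
  So ∫_0^π (u')² dx = 50*π + 200*π + 0 = 250*π.
||u||_{H^1}^2 = (25*π) + (250*π) = 275*π.


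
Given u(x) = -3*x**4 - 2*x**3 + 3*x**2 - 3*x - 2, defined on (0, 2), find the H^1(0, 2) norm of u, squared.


||u||_{H^1}^2 = 31606/7

The H^1 norm (squared) on an interval (0, L) is
  ||u||_{H^1}^2 = ∫_0^L u(x)^2 dx + ∫_0^L u'(x)^2 dx.
Compute u'(x) = -12*x**3 - 6*x**2 + 6*x - 3.
Then u(x)^2 = 9*x**8 + 12*x**7 - 14*x**6 + 6*x**5 + 33*x**4 - 10*x**3 - 3*x**2 + 12*x + 4 and u'(x)^2 = 144*x**6 + 144*x**5 - 108*x**4 + 72*x**2 - 36*x + 9.
Integrate each monomial from 0 to 2 using ∫_0^2 c·x^n dx = c·2^(n+1)/(n+1):
  ∫_0^2 u(x)^2 dx = ∫_0^2 (9*x^8 + 12*x^7 - 14*x^6 + 6*x^5 + 33*x^4 - 10*x^3 - 3*x^2 + 12*x + 4) dx. Term by term:
    ∫_0^2 9*x^8 dx = 512;  ∫_0^2 12*x^7 dx = 384;  ∫_0^2 -14*x^6 dx = -256;
    ∫_0^2 6*x^5 dx = 64;  ∫_0^2 33*x^4 dx = 1056/5;  ∫_0^2 -10*x^3 dx = -40;
    ∫_0^2 -3*x^2 dx = -8;  ∫_0^2 12*x dx = 24;  ∫_0^2 4 dx = 8.
  Sum: 512 + 384 − 256 + 64 + 1056/5 − 40 − 8 + 24 + 8 = 4496/5.
  ∫_0^2 u'(x)^2 dx = ∫_0^2 (144*x^6 + 144*x^5 - 108*x^4 + 72*x^2 - 36*x + 9) dx. Term by term:
    ∫_0^2 144*x^6 dx = 18432/7;  ∫_0^2 144*x^5 dx = 1536;  ∫_0^2 -108*x^4 dx = -3456/5;
    ∫_0^2 72*x^2 dx = 192;  ∫_0^2 -36*x dx = -72;  ∫_0^2 9 dx = 18.
  Sum: 18432/7 + 1536 − 3456/5 + 192 − 72 + 18 = 126558/35.
Adding: ||u||_{H^1}^2 = 4496/5 + 126558/35 = 31606/7.


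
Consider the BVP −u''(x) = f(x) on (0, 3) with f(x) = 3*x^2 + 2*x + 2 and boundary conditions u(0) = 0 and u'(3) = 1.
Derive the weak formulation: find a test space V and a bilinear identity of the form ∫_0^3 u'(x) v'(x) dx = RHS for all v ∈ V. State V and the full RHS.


V = {v ∈ H^1(0, 3) : v(0) = 0} (test functions vanish at x = 0 where u is specified); weak form: ∫_0^3 u'v' dx = ∫_0^3 (3*x^2 + 2*x + 2) v dx + v(3) for all v ∈ V.

Multiply both sides by a test function v and integrate from 0 to 3:
  ∫_0^3 −u''(x) v(x) dx = ∫_0^3 f(x) v(x) dx.
Integrate the LHS by parts once:
  ∫_0^3 −u'' v dx = −[u'(x) v(x)]_0^3 + ∫_0^3 u'(x) v'(x) dx.
Thus ∫_0^3 u'(x) v'(x) dx = ∫_0^3 f(x) v(x) dx + [u'(x) v(x)]_0^3.
Choose V so that boundary terms are either known or forced to vanish.
Mixed BC: u(0) = 0 (Dirichlet) and u'(3) = 1 (Neumann). Define V = {v ∈ H^1(0, 3) : v(0) = 0}. Then [u' v]_0^3 = u'(3)·v(3) − u'(0)·0 = v(3).
Weak formulation: find u (satisfying any essential BC) such that ∫_0^3 u'(x) v'(x) dx = ∫_0^3 f v dx + v(3) for all v ∈ V (Dirichlet at 0 absorbed into V; Neumann datum at x = 3 contributes the boundary term).
Substituting f(x) = 3*x^2 + 2*x + 2, the right-hand side is ∫_0^3 (3*x^2 + 2*x + 2) v dx + v(3).


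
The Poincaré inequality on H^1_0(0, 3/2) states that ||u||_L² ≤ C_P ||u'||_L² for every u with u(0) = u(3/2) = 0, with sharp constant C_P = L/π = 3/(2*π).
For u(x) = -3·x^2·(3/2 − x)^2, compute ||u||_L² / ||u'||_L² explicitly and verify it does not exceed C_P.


||u||_L² / ||u'||_L² = sqrt(3)/4 < C_P = 3/(2*π).

u(x) = -3·x^2·(3/2 − x)^2, so u'(x) = 3*x*(-8*x^2 + 18*x - 9)/2.
u(x) = -3·x^2·(3/2 − x)^2 vanishes at x = 0 and x = 3/2, so u ∈ H^1_0(0, 3/2). Differentiate via the product rule and integrate the resulting polynomials term by term.
  ∫_0^3/2 u² dx = ∫_0^3/2 (9*x^8 - 54*x^7 + 243*x^6/2 - 243*x^5/2 + 729*x^4/16) dx. Term by term:
    ∫_0^3/2 9*x^8 dx = 19683/512;  ∫_0^3/2 -54*x^7 dx = -177147/1024;  ∫_0^3/2 243*x^6/2 dx = 531441/1792;
    ∫_0^3/2 -243*x^5/2 dx = -59049/256;  ∫_0^3/2 729*x^4/16 dx = 177147/2560.
  Sum: 19683/512 − 177147/1024 + 531441/1792 − 59049/256 + 177147/2560 = 19683/35840.
  ∫_0^3/2 (u')² dx = ∫_0^3/2 (144*x^6 - 648*x^5 + 1053*x^4 - 729*x^3 + 729*x^2/4) dx. Term by term:
    ∫_0^3/2 144*x^6 dx = 19683/56;  ∫_0^3/2 -648*x^5 dx = -19683/16;  ∫_0^3/2 1053*x^4 dx = 255879/160;
    ∫_0^3/2 -729*x^3 dx = -59049/64;  ∫_0^3/2 729*x^2/4 dx = 6561/32.
  Sum: 19683/56 − 19683/16 + 255879/160 − 59049/64 + 6561/32 = 6561/2240.
∫_0^3/2 u² dx = 19683/35840, so ||u||_L² = 81*sqrt(105)/1120.
∫_0^3/2 (u')² dx = 6561/2240, so ||u'||_L² = 81*sqrt(35)/280.
Ratio ||u||_L² / ||u'||_L² = sqrt(3)/4.
Sharp Poincaré constant on H^1_0(0, 3/2) is C_P = L/π = 3/(2*π), achieved by sin(2*π/3·x).
A polynomial bump cannot attain the sharp Poincaré constant (only the first sine eigenfunction does), so the ratio is strictly less than C_P, consistent with ||u||_L² ≤ C_P ||u'||_L².


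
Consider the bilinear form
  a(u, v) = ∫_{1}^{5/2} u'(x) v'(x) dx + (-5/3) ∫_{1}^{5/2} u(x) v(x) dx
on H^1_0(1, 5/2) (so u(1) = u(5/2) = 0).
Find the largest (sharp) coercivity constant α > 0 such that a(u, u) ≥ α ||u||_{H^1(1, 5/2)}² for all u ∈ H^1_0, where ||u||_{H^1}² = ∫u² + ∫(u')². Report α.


α = (-15 + 4*π^2)/(9 + 4*π^2)

Coercivity of a(·,·) on H^1_0(1, 5/2) means a(u, u) ≥ α ||u||_{H^1}² for every u ∈ H^1_0.
The interval has length L = 3/2, and Poincaré/coercivity depend only on L. Here a(u, u) = ∫(u')² + (-5/3)·∫u².
Here c = -5/3 < 0 with |c| < (π/L)² = 4*π^2/9, so coercivity still holds. The condition a(u,u) ≥ α||u||_{H^1}² reads (1−α)∫(u')² ≥ (α−c)∫u². Any admissible α is ≤ 1 (rapidly oscillating u have ∫u²/∫(u')² → 0), and α = 1 would force 0 ≥ (1−c)∫u², impossible since c < 1; so 1−α > 0. By the sharp Poincaré inequality on H^1_0 of an interval of length L, ∫(u')² ≥ (π/L)²∫u² with equality for the first sine mode sin(π(x−x₀)/L) (x₀ the left endpoint), so the inequality holds for all u iff (1−α)(π/L)² ≥ α − c, i.e. α ≤ ((π/L)² + c)/((π/L)² + 1) = (1 + c(L/π)²)/(1 + (L/π)²). (Direct route, valid since c ≤ 0: Poincaré gives c∫u² ≥ c(L/π)²∫(u')², so a(u,u) ≥ (1 + c(L/π)²)∫(u')², while ||u||_{H^1}² ≤ (1 + (L/π)²)∫(u')²; dividing yields the same α.) With (π/L)² = 4*π^2/9 and c = -5/3, the largest admissible constant is α = ((π/L)² + c)/((π/L)² + 1).
Simplifying, α = (-15 + 4*π^2)/(9 + 4*π^2).


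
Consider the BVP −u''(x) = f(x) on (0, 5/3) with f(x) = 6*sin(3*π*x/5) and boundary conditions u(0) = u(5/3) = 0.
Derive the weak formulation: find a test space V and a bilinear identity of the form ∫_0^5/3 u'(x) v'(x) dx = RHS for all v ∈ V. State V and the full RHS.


V = H^1_0(0, 5/3) (so v(0) = v(5/3) = 0); weak form: ∫_0^5/3 u'v' dx = ∫_0^5/3 (6*sin(3*π*x/5)) v dx for all v ∈ V.

Multiply both sides by a test function v and integrate from 0 to 5/3:
  ∫_0^5/3 −u''(x) v(x) dx = ∫_0^5/3 f(x) v(x) dx.
Integrate the LHS by parts once:
  ∫_0^5/3 −u'' v dx = −[u'(x) v(x)]_0^5/3 + ∫_0^5/3 u'(x) v'(x) dx.
Thus ∫_0^5/3 u'(x) v'(x) dx = ∫_0^5/3 f(x) v(x) dx + [u'(x) v(x)]_0^5/3.
Choose V so that boundary terms are either known or forced to vanish.
u is Dirichlet: u(0) = u(5/3) = 0. Let V = H^1_0(0, 5/3); then v(0) = v(5/3) = 0, and [u' v]_0^5/3 = 0.
Weak formulation: find u (satisfying any essential BC) such that ∫_0^5/3 u'(x) v'(x) dx = ∫_0^5/3 f v dx for all v ∈ V.
Substituting f(x) = 6*sin(3*π*x/5), the right-hand side is ∫_0^5/3 (6*sin(3*π*x/5)) v dx.


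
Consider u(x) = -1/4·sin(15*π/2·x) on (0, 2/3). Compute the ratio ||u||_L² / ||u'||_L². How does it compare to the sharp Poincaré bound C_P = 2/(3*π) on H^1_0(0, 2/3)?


||u||_L² / ||u'||_L² = 2/(15*π) < C_P = 2/(3*π).

u(x) = -1/4·sin(15*π/2·x), so u'(x) = -15*π*cos(15*π*x/2)/8.
Writing u(x) = A·sin(kπx/L) with A = -1/4 and k = 5, use ∫_0^L sin²(kπx/L) dx = L/2 and ∫_0^L cos²(kπx/L) dx = L/2.
u² = 1/16·sin²(15*π/2·x) and (u')² = 225*π^2/64·cos²(15*π/2·x), and each of sin², cos² integrates to L/2 = 1/3 over (0, 2/3).
∫_0^2/3 u² dx = 1/48, so ||u||_L² = sqrt(3)/12.
∫_0^2/3 (u')² dx = 75*π^2/64, so ||u'||_L² = 5*sqrt(3)*π/8.
Ratio ||u||_L² / ||u'||_L² = 2/(15*π).
Sharp Poincaré constant on H^1_0(0, 2/3) is C_P = L/π = 2/(3*π), achieved by sin(3*π/2·x).
This is the k = 5 harmonic; the ratio L/(kπ) is strictly less than C_P = L/π, consistent with the sharp inequality ||u||_L² ≤ C_P ||u'||_L².


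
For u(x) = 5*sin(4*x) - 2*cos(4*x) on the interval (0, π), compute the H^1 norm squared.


||u||_{H^1(0,π)}^2 = 493*π/2

u'(x) = 8*sin(4*x) + 20*cos(4*x).
Expand u² and (u')² and integrate term by term on (0, π), using: for integers n ≥ 1, ∫_0^π sin²(nx) dx = ∫_0^π cos²(nx) dx = π/2; for n ≠ n', ∫_0^π sin(nx)sin(n'x) dx = ∫_0^π cos(nx)cos(n'x) dx = 0; and by product-to-sum, ∫_0^π sin(nx)cos(n'x) dx = ½∫_0^π [sin((n+n')x) + sin((n−n')x)] dx, which is 0 when n+n' is even and 2n/(n²−n'²) when n+n' is odd (it need not vanish on (0, π)).
  u² squared terms: (-2)²·∫cos(4x)² dx = 4·π/2 = 2*π;  (5)²·∫sin(4x)² dx = 25·π/2 = 25*π/2.
  u² cross terms: 2·(-2)·(5)·∫cos(4x)·sin(4x) dx = -20·(0) = 0.
  So ∫_0^π u² dx = 2*π + 25*π/2 + 0 = 29*π/2.
  (u')² squared terms: (8)²·∫sin(4x)² dx = 64·π/2 = 32*π;  (20)²·∫cos(4x)² dx = 400·π/2 = 200*π.
  (u')² cross terms: 2·(8)·(20)·∫sin(4x)·cos(4x) dx = 320·(0) = 0.
  So ∫_0^π (u')² dx = 32*π + 200*π + 0 = 232*π.
||u||_{H^1}^2 = (29*π/2) + (232*π) = 493*π/2.


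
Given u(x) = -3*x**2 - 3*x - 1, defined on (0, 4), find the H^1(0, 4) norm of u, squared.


||u||_{H^1}^2 = 22296/5

The H^1 norm (squared) on an interval (0, L) is
  ||u||_{H^1}^2 = ∫_0^L u(x)^2 dx + ∫_0^L u'(x)^2 dx.
Compute u'(x) = -6*x - 3.
Then u(x)^2 = 9*x**4 + 18*x**3 + 15*x**2 + 6*x + 1 and u'(x)^2 = 36*x**2 + 36*x + 9.
Integrate each monomial from 0 to 4 using ∫_0^4 c·x^n dx = c·4^(n+1)/(n+1):
  ∫_0^4 u(x)^2 dx = ∫_0^4 (9*x^4 + 18*x^3 + 15*x^2 + 6*x + 1) dx. Term by term:
    ∫_0^4 9*x^4 dx = 9216/5;  ∫_0^4 18*x^3 dx = 1152;  ∫_0^4 15*x^2 dx = 320;
    ∫_0^4 6*x dx = 48;  ∫_0^4 1 dx = 4.
  Sum: 9216/5 + 1152 + 320 + 48 + 4 = 16836/5.
  ∫_0^4 u'(x)^2 dx = ∫_0^4 (36*x^2 + 36*x + 9) dx. Term by term:
    ∫_0^4 36*x^2 dx = 768;  ∫_0^4 36*x dx = 288;  ∫_0^4 9 dx = 36.
  Sum: 768 + 288 + 36 = 1092.
Adding: ||u||_{H^1}^2 = 16836/5 + 1092 = 22296/5.


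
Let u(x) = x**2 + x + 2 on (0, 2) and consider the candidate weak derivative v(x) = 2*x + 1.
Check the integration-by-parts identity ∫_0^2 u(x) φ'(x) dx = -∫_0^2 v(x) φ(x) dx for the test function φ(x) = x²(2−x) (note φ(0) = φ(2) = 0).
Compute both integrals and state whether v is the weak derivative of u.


LHS = -68/15, RHS = -68/15. Yes, v = u' weakly.

u(x) = x**2 + x + 2, classical derivative u'(x) = 2*x + 1.
φ(x) = x²(2−x), so φ'(x) = x*(4 - 3*x).
Note φ(0) = φ(2) = 0, so the boundary term u·φ vanishes.
LHS = ∫_0^2 u(x) φ'(x) dx = ∫_0^2 (-3*x^4 + x^3 - 2*x^2 + 8*x) dx. Term by term:
  ∫_0^2 -3*x^4 dx = -96/5;  ∫_0^2 x^3 dx = 4;  ∫_0^2 -2*x^2 dx = -16/3;
  ∫_0^2 8*x dx = 16.
Sum: -96/5 + 4 − 16/3 + 16 = -68/15.
So LHS = -68/15.
∫_0^2 v(x) φ(x) dx = ∫_0^2 (-2*x^4 + 3*x^3 + 2*x^2) dx. Term by term:
  ∫_0^2 -2*x^4 dx = -64/5;  ∫_0^2 3*x^3 dx = 12;  ∫_0^2 2*x^2 dx = 16/3.
Sum: -64/5 + 12 + 16/3 = 68/15.
So RHS = -∫_0^2 v(x) φ(x) dx = -68/15.
LHS = RHS, so the identity holds for this test φ.
Moreover u is smooth here and v(x) = u'(x) = 2*x + 1 pointwise, so the identity holds for every test function. Hence v is the weak derivative of u.


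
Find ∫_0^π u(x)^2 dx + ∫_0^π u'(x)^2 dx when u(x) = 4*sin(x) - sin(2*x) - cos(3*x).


||u||_{H^1(0,π)}^2 = -16 + 47*π/2

u'(x) = 3*sin(3*x) + 4*cos(x) - 2*cos(2*x).
Expand u² and (u')² and integrate term by term on (0, π), using: for integers n ≥ 1, ∫_0^π sin²(nx) dx = ∫_0^π cos²(nx) dx = π/2; for n ≠ n', ∫_0^π sin(nx)sin(n'x) dx = ∫_0^π cos(nx)cos(n'x) dx = 0; and by product-to-sum, ∫_0^π sin(nx)cos(n'x) dx = ½∫_0^π [sin((n+n')x) + sin((n−n')x)] dx, which is 0 when n+n' is even and 2n/(n²−n'²) when n+n' is odd (it need not vanish on (0, π)).
  u² squared terms: (-1)²·∫cos(3x)² dx = 1·π/2 = π/2;  (-1)²·∫sin(2x)² dx = 1·π/2 = π/2;  (4)²·∫sin(x)² dx = 16·π/2 = 8*π.
  u² cross terms: 2·(-1)·(-1)·∫cos(3x)·sin(2x) dx = 2·(-4/5) = -8/5;  2·(-1)·(4)·∫cos(3x)·sin(x) dx = -8·(0) = 0;  2·(-1)·(4)·∫sin(2x)·sin(x) dx = -8·(0) = 0.
  So ∫_0^π u² dx = π/2 + π/2 + 8*π − 8/5 + 0 + 0 = -8/5 + 9*π.
  (u')² squared terms: (-2)²·∫cos(2x)² dx = 4·π/2 = 2*π;  (3)²·∫sin(3x)² dx = 9·π/2 = 9*π/2;  (4)²·∫cos(x)² dx = 16·π/2 = 8*π.
  (u')² cross terms: 2·(-2)·(3)·∫cos(2x)·sin(3x) dx = -12·(6/5) = -72/5;  2·(-2)·(4)·∫cos(2x)·cos(x) dx = -16·(0) = 0;  2·(3)·(4)·∫sin(3x)·cos(x) dx = 24·(0) = 0.
  So ∫_0^π (u')² dx = 2*π + 9*π/2 + 8*π − 72/5 + 0 + 0 = -72/5 + 29*π/2.
||u||_{H^1}^2 = (-8/5 + 9*π) + (-72/5 + 29*π/2) = -16 + 47*π/2.


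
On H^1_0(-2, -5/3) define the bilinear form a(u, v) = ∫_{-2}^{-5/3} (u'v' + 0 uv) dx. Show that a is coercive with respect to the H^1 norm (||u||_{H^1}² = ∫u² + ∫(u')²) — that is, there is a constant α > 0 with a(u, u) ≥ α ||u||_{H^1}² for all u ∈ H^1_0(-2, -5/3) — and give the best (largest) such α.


α = 9*π^2/(1 + 9*π^2)

Coercivity of a(·,·) on H^1_0(-2, -5/3) means a(u, u) ≥ α ||u||_{H^1}² for every u ∈ H^1_0.
The interval has length L = 1/3, and Poincaré/coercivity depend only on L. Here a(u, u) = ∫(u')² + (0)·∫u².
Here c = 0, so a(u,u) = ∫(u')² alone. The condition a(u,u) ≥ α||u||_{H^1}² reads (1−α)∫(u')² ≥ (α−c)∫u². Any admissible α is ≤ 1 (rapidly oscillating u have ∫u²/∫(u')² → 0), and α = 1 would force 0 ≥ (1−c)∫u², impossible since c < 1; so 1−α > 0. By the sharp Poincaré inequality on H^1_0 of an interval of length L, ∫(u')² ≥ (π/L)²∫u² with equality for the first sine mode sin(π(x−x₀)/L) (x₀ the left endpoint), so the inequality holds for all u iff (1−α)(π/L)² ≥ α − c, i.e. α ≤ ((π/L)² + c)/((π/L)² + 1) = (1 + c(L/π)²)/(1 + (L/π)²). (Direct route, valid since c ≤ 0: Poincaré gives c∫u² ≥ c(L/π)²∫(u')², so a(u,u) ≥ (1 + c(L/π)²)∫(u')², while ||u||_{H^1}² ≤ (1 + (L/π)²)∫(u')²; dividing yields the same α.) With (π/L)² = 9*π^2 and c = 0, the largest admissible constant is α = ((π/L)² + c)/((π/L)² + 1).
Simplifying, α = 9*π^2/(1 + 9*π^2).


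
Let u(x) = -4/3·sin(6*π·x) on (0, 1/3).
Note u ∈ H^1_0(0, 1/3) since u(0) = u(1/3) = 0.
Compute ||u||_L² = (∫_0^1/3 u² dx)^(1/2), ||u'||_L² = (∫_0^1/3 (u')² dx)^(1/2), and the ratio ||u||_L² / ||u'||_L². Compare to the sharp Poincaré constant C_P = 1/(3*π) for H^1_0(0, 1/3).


||u||_L² / ||u'||_L² = 1/(6*π) < C_P = 1/(3*π).

u(x) = -4/3·sin(6*π·x), so u'(x) = -8*π*cos(6*π*x).
Writing u(x) = A·sin(kπx/L) with A = -4/3 and k = 2, use ∫_0^L sin²(kπx/L) dx = L/2 and ∫_0^L cos²(kπx/L) dx = L/2.
u² = 16/9·sin²(6*π·x) and (u')² = 64*π^2·cos²(6*π·x), and each of sin², cos² integrates to L/2 = 1/6 over (0, 1/3).
∫_0^1/3 u² dx = 8/27, so ||u||_L² = 2*sqrt(6)/9.
∫_0^1/3 (u')² dx = 32*π^2/3, so ||u'||_L² = 4*sqrt(6)*π/3.
Ratio ||u||_L² / ||u'||_L² = 1/(6*π).
Sharp Poincaré constant on H^1_0(0, 1/3) is C_P = L/π = 1/(3*π), achieved by sin(3*π·x).
This is the k = 2 harmonic; the ratio L/(kπ) is strictly less than C_P = L/π, consistent with the sharp inequality ||u||_L² ≤ C_P ||u'||_L².
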